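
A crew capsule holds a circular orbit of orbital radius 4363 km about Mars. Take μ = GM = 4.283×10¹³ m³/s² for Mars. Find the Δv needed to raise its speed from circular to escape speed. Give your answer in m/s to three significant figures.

Δv ≈ 1300 m/s

r = 4363 km = 4.363×10⁶ m.
Circular speed v_c = √(μ/r) = 3133 m/s.
Escape speed v_esc = √(2μ/r) = √2 × v_c = 4431 m/s.
Δv = v_esc − v_c = 1298 m/s.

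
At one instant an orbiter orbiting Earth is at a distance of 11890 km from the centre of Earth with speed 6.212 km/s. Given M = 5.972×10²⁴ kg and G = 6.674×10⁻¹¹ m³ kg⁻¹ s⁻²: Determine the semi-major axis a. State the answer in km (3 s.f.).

a ≈ 14000 km

μ = GM = 6.674×10⁻¹¹ × 5.972×10²⁴ = 3.986×10¹⁴ m³/s².
r = 1.189×10⁷ m.
Specific orbital energy ε = v²/2 − μ/r = (6212)²/2 − 3.986×10¹⁴/1.189×10⁷ = -1.423×10⁷ J/kg.
Since ε = −μ/(2a), a = −μ/(2ε) = 1.401×10⁷ m = 14007 km.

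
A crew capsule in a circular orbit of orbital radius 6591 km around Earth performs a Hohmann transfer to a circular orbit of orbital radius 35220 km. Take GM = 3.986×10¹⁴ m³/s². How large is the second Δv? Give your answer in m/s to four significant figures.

r₁ = 6591 km = 6.591×10⁶ m.
r₂ = 35220 km = 3.522×10⁷ m.
Transfer ellipse a_t = (r₁ + r₂)/2 = 2.091×10⁷ m.
At r₁: circular v_c1 = √(μ/r₁) = 7777 m/s; transfer-perigee v_p = √[μ(2/r₁ − 1/a_t)] = 10090 m/s.
At r₂: circular v_c2 = √(μ/r₂) = 3364 m/s; transfer-apogee v_a = √[μ(2/r₂ − 1/a_t)] = 1889 m/s.
Δv₂ = v_c2 − v_a = 1475 m/s.

Δv ≈ 1475 m/s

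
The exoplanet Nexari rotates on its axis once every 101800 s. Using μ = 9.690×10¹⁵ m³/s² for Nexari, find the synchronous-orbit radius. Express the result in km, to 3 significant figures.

A synchronous orbit has period T, so by Kepler's third law a = (μT²/4π²)^(1/3).
μT²/4π² = 9.690×10¹⁵ × (1.018×10⁵)² / 39.48 = 2.544×10²⁴ m³.
a = 1.365×10⁸ m = 1.3651×10⁵ km.

r_sync ≈ 1.37×10⁵ km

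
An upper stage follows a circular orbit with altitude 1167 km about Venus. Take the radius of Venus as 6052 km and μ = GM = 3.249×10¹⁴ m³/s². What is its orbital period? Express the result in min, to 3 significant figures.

T ≈ 113 min

r = 6052 + 1167 = 7219.0 km = 7.2190×10⁶ m.
Kepler's third law: T = 2π√(r³/μ) = 2π√((7.219×10⁶)³ / 3.249×10¹⁴).
r³/μ = 1.158×10⁶ s², so T = 2π × 1.076×10³ = 6.761×10³ s.
Converting: 6.761×10³ s ÷ 60.00 = 112.7 min.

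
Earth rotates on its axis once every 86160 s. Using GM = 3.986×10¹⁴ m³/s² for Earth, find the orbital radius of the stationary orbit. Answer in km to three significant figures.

A synchronous orbit has period T, so by Kepler's third law a = (μT²/4π²)^(1/3).
μT²/4π² = 3.986×10¹⁴ × (8.616×10⁴)² / 39.48 = 7.495×10²² m³.
a = 4.216×10⁷ m = 42163 km.

r_sync ≈ 42200 km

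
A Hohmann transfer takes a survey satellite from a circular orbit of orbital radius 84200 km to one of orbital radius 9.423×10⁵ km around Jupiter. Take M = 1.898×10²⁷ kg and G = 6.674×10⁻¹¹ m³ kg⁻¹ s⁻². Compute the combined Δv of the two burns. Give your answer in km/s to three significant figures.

Δv_total ≈ 20.7 km/s

μ = GM = 6.674×10⁻¹¹ × 1.898×10²⁷ = 1.267×10¹⁷ m³/s².
r₁ = 84200 km = 8.420×10⁷ m.
r₂ = 9.423×10⁵ km = 9.423×10⁸ m.
Transfer ellipse a_t = (r₁ + r₂)/2 = 5.132×10⁸ m.
At r₁: circular v_c1 = √(μ/r₁) = 38790 m/s; transfer-perijove v_p = √[μ(2/r₁ − 1/a_t)] = 52560 m/s.
Δv₁ = v_p − v_c1 = 13770 m/s.
At r₂: circular v_c2 = √(μ/r₂) = 11590 m/s; transfer-apojove v_a = √[μ(2/r₂ − 1/a_t)] = 4696 m/s.
Δv₂ = v_c2 − v_a = 6898 m/s.
Total Δv = Δv₁ + Δv₂ = 20670 m/s = 20.67 km/s.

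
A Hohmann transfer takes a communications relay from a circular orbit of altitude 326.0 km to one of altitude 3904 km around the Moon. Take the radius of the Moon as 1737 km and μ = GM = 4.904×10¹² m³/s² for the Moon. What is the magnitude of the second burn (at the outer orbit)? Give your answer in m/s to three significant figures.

r₁ = 1737 + 326.0 = 2063.0 km = 2.0630×10⁶ m.
r₂ = 1737 + 3904 = 5641.0 km = 5.6410×10⁶ m.
Transfer ellipse a_t = (r₁ + r₂)/2 = 3.852×10⁶ m.
At r₁: circular v_c1 = √(μ/r₁) = 1542 m/s; transfer-perilune v_p = √[μ(2/r₁ − 1/a_t)] = 1866 m/s.
At r₂: circular v_c2 = √(μ/r₂) = 932.4 m/s; transfer-apolune v_a = √[μ(2/r₂ − 1/a_t)] = 682.3 m/s.
Δv₂ = v_c2 − v_a = 250.0 m/s.

Δv ≈ 250 m/s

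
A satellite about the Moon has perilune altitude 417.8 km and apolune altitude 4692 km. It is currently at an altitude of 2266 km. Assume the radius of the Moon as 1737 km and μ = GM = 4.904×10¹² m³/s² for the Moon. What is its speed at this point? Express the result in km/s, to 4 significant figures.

r_p = 1737 + 417.8 = 2154.8 km = 2.1548×10⁶ m.
r_a = 1737 + 4692 = 6429.0 km = 6.4290×10⁶ m.
r = 1737 + 2266 = 4003.0 km = 4.003×10⁶ m.
Semi-major axis a = (r_p + r_a)/2 = 4291.9 km = 4.292×10⁶ m.
Vis-viva: v² = μ(2/r − 1/a) = 4.904×10¹² × (4.996×10⁻⁷ − 2.330×10⁻⁷) = 1.308×10⁶ m²/s².
v = 1143 m/s = 1.143 km/s.

v ≈ 1.143 km/s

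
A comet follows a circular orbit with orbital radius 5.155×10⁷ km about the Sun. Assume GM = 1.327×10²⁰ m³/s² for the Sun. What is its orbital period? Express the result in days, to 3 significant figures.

r = 5.155×10⁷ km = 5.155×10¹⁰ m.
Kepler's third law: T = 2π√(r³/μ) = 2π√((5.155×10¹⁰)³ / 1.327×10²⁰).
r³/μ = 1.032×10¹² s², so T = 2π × 1.016×10⁶ = 6.384×10⁶ s.
Converting: 6.384×10⁶ s ÷ 86400 = 73.89 days.

T ≈ 73.9 days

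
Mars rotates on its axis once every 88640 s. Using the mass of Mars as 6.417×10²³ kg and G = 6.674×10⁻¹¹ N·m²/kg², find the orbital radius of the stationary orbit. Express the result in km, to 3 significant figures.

μ = GM = 6.674×10⁻¹¹ × 6.417×10²³ = 4.283×10¹³ m³/s².
A synchronous orbit has period T, so by Kepler's third law a = (μT²/4π²)^(1/3).
μT²/4π² = 4.283×10¹³ × (8.864×10⁴)² / 39.48 = 8.524×10²¹ m³.
a = 2.043×10⁷ m = 20427 km.

r_sync ≈ 20400 km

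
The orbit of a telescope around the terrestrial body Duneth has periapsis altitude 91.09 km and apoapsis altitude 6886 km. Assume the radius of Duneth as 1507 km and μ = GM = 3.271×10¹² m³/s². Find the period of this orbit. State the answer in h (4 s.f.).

r_p = 1507 + 91.09 = 1598.1 km = 1.5981×10⁶ m.
r_a = 1507 + 6886 = 8393.0 km = 8.3930×10⁶ m.
Semi-major axis a = (r_p + r_a)/2 = (1598.1 + 8393.0)/2 = 4995.5 km = 4.996×10⁶ m.
By Kepler's third law T = 2π√(a³/μ) = 2π × 6.174×10³ = 3.879×10⁴ s.
= 10.77 h.

T ≈ 10.77 h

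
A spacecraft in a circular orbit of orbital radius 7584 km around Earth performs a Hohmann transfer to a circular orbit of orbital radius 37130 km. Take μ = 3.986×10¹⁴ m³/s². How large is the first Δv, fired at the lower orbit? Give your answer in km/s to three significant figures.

r₁ = 7584 km = 7.584×10⁶ m.
r₂ = 37130 km = 3.713×10⁷ m.
Transfer ellipse a_t = (r₁ + r₂)/2 = 2.236×10⁷ m.
At r₁: circular v_c1 = √(μ/r₁) = 7250 m/s; transfer-perigee v_p = √[μ(2/r₁ − 1/a_t)] = 9343 m/s.
Δv₁ = v_p − v_c1 = 2093 m/s.
= 2.093 km/s.

Δv ≈ 2.09 km/s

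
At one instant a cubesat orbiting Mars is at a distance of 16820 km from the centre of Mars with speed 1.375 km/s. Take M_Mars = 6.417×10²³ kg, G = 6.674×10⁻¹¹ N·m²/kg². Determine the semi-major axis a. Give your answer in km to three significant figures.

μ = GM = 6.674×10⁻¹¹ × 6.417×10²³ = 4.283×10¹³ m³/s².
r = 1.682×10⁷ m.
Vis-viva rearranged: 1/a = 2/r − v²/μ = 1.189×10⁻⁷ − 4.415×10⁻⁸ = 7.476×10⁻⁸ m⁻¹.
a = 1.338×10⁷ m = 13376 km.

a ≈ 13400 km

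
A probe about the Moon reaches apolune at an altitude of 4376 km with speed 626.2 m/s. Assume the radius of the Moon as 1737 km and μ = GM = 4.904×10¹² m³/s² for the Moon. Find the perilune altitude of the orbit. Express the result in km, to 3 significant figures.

r_a = 1737 + 4376 = 6113.0 km = 6.113×10⁶ m.
Specific energy ε = v²/2 − μ/r = -6.062×10⁵ J/kg, so a = −μ/(2ε) = 4.045×10⁶ m.
The apsides satisfy r_p + r_a = 2a, so the perilune radius is 2a − r_a = 1.977×10⁶ m = 1977.3 km.
Perilune altitude = 1977.3 − 1737 = 240.25 km.

perilune altitude ≈ 240 km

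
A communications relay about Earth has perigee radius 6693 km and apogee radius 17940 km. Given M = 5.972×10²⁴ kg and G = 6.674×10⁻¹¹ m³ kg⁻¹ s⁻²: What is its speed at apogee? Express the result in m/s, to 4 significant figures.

v ≈ 3475 m/s

μ = GM = 6.674×10⁻¹¹ × 5.972×10²⁴ = 3.986×10¹⁴ m³/s².
Semi-major axis a = (r_p + r_a)/2 = 12316 km = 1.232×10⁷ m.
Vis-viva: v² = μ(2/r − 1/a) = 3.986×10¹⁴ × (1.115×10⁻⁷ − 8.119×10⁻⁸) = 1.207×10⁷ m²/s².
v = 3475 m/s.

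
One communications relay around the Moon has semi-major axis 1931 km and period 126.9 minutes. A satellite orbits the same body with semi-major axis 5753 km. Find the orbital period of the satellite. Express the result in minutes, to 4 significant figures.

Kepler's third law: T² ∝ a³, so T₂ = T₁ (a₂/a₁)^(3/2).
a₂/a₁ = 2.979, (a₂/a₁)^(3/2) = 5.142.
T₂ = 126.9 × 5.142 = 652.6 minutes.

T₂ ≈ 652.6 minutes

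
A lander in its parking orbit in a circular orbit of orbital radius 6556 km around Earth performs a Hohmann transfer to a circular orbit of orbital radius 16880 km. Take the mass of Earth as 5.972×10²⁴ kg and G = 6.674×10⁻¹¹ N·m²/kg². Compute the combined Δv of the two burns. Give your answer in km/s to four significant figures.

Δv_total ≈ 2.786 km/s

μ = GM = 6.674×10⁻¹¹ × 5.972×10²⁴ = 3.986×10¹⁴ m³/s².
r₁ = 6556 km = 6.556×10⁶ m.
r₂ = 16880 km = 1.688×10⁷ m.
Transfer ellipse a_t = (r₁ + r₂)/2 = 1.172×10⁷ m.
At r₁: circular v_c1 = √(μ/r₁) = 7797 m/s; transfer-perigee v_p = √[μ(2/r₁ − 1/a_t)] = 9358 m/s.
Δv₁ = v_p − v_c1 = 1561 m/s.
At r₂: circular v_c2 = √(μ/r₂) = 4859 m/s; transfer-apogee v_a = √[μ(2/r₂ − 1/a_t)] = 3635 m/s.
Δv₂ = v_c2 − v_a = 1225 m/s.
Total Δv = Δv₁ + Δv₂ = 2786 m/s = 2.786 km/s.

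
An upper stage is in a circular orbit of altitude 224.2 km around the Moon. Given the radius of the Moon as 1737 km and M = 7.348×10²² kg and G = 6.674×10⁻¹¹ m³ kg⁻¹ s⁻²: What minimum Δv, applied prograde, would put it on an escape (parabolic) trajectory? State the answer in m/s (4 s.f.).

Δv ≈ 655.0 m/s

μ = GM = 6.674×10⁻¹¹ × 7.348×10²² = 4.904×10¹² m³/s².
r = 1737 + 224.2 = 1961.2 km = 1.9612×10⁶ m.
Circular speed v_c = √(μ/r) = 1581 m/s.
Escape speed v_esc = √(2μ/r) = √2 × v_c = 2236 m/s.
Δv = v_esc − v_c = 655.0 m/s.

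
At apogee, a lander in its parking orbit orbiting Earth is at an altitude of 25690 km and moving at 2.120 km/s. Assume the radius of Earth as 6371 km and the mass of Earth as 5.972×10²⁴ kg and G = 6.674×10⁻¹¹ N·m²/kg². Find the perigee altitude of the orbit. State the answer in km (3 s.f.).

perigee altitude ≈ 703 km

μ = GM = 6.674×10⁻¹¹ × 5.972×10²⁴ = 3.986×10¹⁴ m³/s².
r_a = 6371 + 25690 = 32061 km = 3.206×10⁷ m.
Specific energy ε = v²/2 − μ/r = -1.018×10⁷ J/kg, so a = −μ/(2ε) = 1.957×10⁷ m.
The apsides satisfy r_p + r_a = 2a, so the perigee radius is 2a − r_a = 7.074×10⁶ m = 7074.3 km.
Perigee altitude = 7074.3 − 6371 = 703.26 km.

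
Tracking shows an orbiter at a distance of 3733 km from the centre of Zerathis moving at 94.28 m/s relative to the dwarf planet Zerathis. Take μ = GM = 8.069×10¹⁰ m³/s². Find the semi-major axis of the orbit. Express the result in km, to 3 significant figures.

r = 3.733×10⁶ m.
Specific orbital energy ε = v²/2 − μ/r = (94.28)²/2 − 8.069×10¹⁰/3.733×10⁶ = -1.717×10⁴ J/kg.
Since ε = −μ/(2a), a = −μ/(2ε) = 2.350×10⁶ m = 2349.6 km.

a ≈ 2350 km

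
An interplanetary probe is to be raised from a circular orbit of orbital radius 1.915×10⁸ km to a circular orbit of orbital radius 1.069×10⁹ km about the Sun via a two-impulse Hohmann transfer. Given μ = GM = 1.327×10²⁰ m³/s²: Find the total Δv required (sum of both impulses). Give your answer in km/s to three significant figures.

r₁ = 1.915×10⁸ km = 1.915×10¹¹ m.
r₂ = 1.069×10⁹ km = 1.069×10¹² m.
Transfer ellipse a_t = (r₁ + r₂)/2 = 6.302×10¹¹ m.
At r₁: circular v_c1 = √(μ/r₁) = 26320 m/s; transfer-perihelion v_p = √[μ(2/r₁ − 1/a_t)] = 34280 m/s.
Δv₁ = v_p − v_c1 = 7959 m/s.
At r₂: circular v_c2 = √(μ/r₂) = 11140 m/s; transfer-aphelion v_a = √[μ(2/r₂ − 1/a_t)] = 6142 m/s.
Δv₂ = v_c2 − v_a = 5000 m/s.
Total Δv = Δv₁ + Δv₂ = 12960 m/s = 12.96 km/s.

Δv_total ≈ 13.0 km/s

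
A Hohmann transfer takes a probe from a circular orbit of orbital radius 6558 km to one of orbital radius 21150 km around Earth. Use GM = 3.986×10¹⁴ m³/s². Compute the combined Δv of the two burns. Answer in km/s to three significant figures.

r₁ = 6558 km = 6.558×10⁶ m.
r₂ = 21150 km = 2.115×10⁷ m.
Transfer ellipse a_t = (r₁ + r₂)/2 = 1.385×10⁷ m.
At r₁: circular v_c1 = √(μ/r₁) = 7796 m/s; transfer-perigee v_p = √[μ(2/r₁ − 1/a_t)] = 9633 m/s.
Δv₁ = v_p − v_c1 = 1837 m/s.
At r₂: circular v_c2 = √(μ/r₂) = 4341 m/s; transfer-apogee v_a = √[μ(2/r₂ − 1/a_t)] = 2987 m/s.
Δv₂ = v_c2 − v_a = 1354 m/s.
Total Δv = Δv₁ + Δv₂ = 3191 m/s = 3.191 km/s.

Δv_total ≈ 3.19 km/s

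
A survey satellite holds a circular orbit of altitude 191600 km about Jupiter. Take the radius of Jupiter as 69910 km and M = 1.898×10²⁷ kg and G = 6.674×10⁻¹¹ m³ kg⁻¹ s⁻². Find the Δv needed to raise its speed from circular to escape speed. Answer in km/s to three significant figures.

Δv ≈ 9.12 km/s

μ = GM = 6.674×10⁻¹¹ × 1.898×10²⁷ = 1.267×10¹⁷ m³/s².
r = 69910 + 191600 = 261510 km = 2.6151×10⁸ m.
Circular speed v_c = √(μ/r) = 22010 m/s.
Escape speed v_esc = √(2μ/r) = √2 × v_c = 31130 m/s.
Δv = v_esc − v_c = 9116 m/s = 9.116 km/s.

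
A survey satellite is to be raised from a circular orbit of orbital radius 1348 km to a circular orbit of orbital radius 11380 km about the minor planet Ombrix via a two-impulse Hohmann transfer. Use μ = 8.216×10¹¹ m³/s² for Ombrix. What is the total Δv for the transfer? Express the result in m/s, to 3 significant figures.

Δv_total ≈ 408 m/s

r₁ = 1348 km = 1.348×10⁶ m.
r₂ = 11380 km = 1.138×10⁷ m.
Transfer ellipse a_t = (r₁ + r₂)/2 = 6.364×10⁶ m.
At r₁: circular v_c1 = √(μ/r₁) = 780.7 m/s; transfer-periapsis v_p = √[μ(2/r₁ − 1/a_t)] = 1044 m/s.
Δv₁ = v_p − v_c1 = 263.3 m/s.
At r₂: circular v_c2 = √(μ/r₂) = 268.7 m/s; transfer-apoapsis v_a = √[μ(2/r₂ − 1/a_t)] = 123.7 m/s.
Δv₂ = v_c2 − v_a = 145.0 m/s.
Total Δv = Δv₁ + Δv₂ = 408.3 m/s.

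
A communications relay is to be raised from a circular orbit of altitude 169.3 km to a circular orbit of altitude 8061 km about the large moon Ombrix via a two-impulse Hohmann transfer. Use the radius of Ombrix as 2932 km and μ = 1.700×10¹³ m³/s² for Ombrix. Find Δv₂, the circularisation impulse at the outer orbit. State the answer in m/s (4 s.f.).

Δv ≈ 418.6 m/s

r₁ = 2932 + 169.3 = 3101.3 km = 3.1013×10⁶ m.
r₂ = 2932 + 8061 = 10993 km = 1.0993×10⁷ m.
Transfer ellipse a_t = (r₁ + r₂)/2 = 7.047×10⁶ m.
At r₁: circular v_c1 = √(μ/r₁) = 2341 m/s; transfer-periapsis v_p = √[μ(2/r₁ − 1/a_t)] = 2924 m/s.
At r₂: circular v_c2 = √(μ/r₂) = 1244 m/s; transfer-apoapsis v_a = √[μ(2/r₂ − 1/a_t)] = 825.0 m/s.
Δv₂ = v_c2 − v_a = 418.6 m/s.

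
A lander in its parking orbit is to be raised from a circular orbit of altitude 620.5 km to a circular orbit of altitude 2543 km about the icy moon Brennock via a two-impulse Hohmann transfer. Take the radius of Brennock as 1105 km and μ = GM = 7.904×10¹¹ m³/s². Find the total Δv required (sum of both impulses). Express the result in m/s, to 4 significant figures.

Δv_total ≈ 204.3 m/s

r₁ = 1105 + 620.5 = 1725.5 km = 1.7255×10⁶ m.
r₂ = 1105 + 2543 = 3648.0 km = 3.6480×10⁶ m.
Transfer ellipse a_t = (r₁ + r₂)/2 = 2.687×10⁶ m.
At r₁: circular v_c1 = √(μ/r₁) = 676.8 m/s; transfer-periapsis v_p = √[μ(2/r₁ − 1/a_t)] = 788.6 m/s.
Δv₁ = v_p − v_c1 = 111.8 m/s.
At r₂: circular v_c2 = √(μ/r₂) = 465.5 m/s; transfer-apoapsis v_a = √[μ(2/r₂ − 1/a_t)] = 373.0 m/s.
Δv₂ = v_c2 − v_a = 92.45 m/s.
Total Δv = Δv₁ + Δv₂ = 204.3 m/s.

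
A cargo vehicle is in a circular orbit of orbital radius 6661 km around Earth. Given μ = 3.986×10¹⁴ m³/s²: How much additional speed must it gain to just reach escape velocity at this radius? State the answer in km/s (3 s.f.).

Δv ≈ 3.20 km/s

r = 6661 km = 6.661×10⁶ m.
Circular speed v_c = √(μ/r) = 7736 m/s.
Escape speed v_esc = √(2μ/r) = √2 × v_c = 10940 m/s.
Δv = v_esc − v_c = 3204 m/s = 3.204 km/s.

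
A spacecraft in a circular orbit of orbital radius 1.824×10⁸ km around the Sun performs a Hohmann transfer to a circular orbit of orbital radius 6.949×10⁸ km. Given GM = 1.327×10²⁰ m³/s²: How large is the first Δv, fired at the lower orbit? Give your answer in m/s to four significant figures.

r₁ = 1.824×10⁸ km = 1.824×10¹¹ m.
r₂ = 6.949×10⁸ km = 6.949×10¹¹ m.
Transfer ellipse a_t = (r₁ + r₂)/2 = 4.386×10¹¹ m.
At r₁: circular v_c1 = √(μ/r₁) = 26970 m/s; transfer-perihelion v_p = √[μ(2/r₁ − 1/a_t)] = 33950 m/s.
Δv₁ = v_p − v_c1 = 6976 m/s.

Δv ≈ 6976 m/s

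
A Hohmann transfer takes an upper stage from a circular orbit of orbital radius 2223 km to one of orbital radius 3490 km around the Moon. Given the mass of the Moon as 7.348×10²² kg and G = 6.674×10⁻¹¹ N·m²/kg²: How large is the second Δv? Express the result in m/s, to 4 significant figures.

Δv ≈ 139.7 m/s

μ = GM = 6.674×10⁻¹¹ × 7.348×10²² = 4.904×10¹² m³/s².
r₁ = 2223 km = 2.223×10⁶ m.
r₂ = 3490 km = 3.490×10⁶ m.
Transfer ellipse a_t = (r₁ + r₂)/2 = 2.856×10⁶ m.
At r₁: circular v_c1 = √(μ/r₁) = 1485 m/s; transfer-perilune v_p = √[μ(2/r₁ − 1/a_t)] = 1642 m/s.
At r₂: circular v_c2 = √(μ/r₂) = 1185 m/s; transfer-apolune v_a = √[μ(2/r₂ − 1/a_t)] = 1046 m/s.
Δv₂ = v_c2 − v_a = 139.7 m/s.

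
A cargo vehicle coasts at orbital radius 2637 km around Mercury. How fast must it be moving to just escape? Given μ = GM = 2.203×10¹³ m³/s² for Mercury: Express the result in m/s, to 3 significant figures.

r = 2637 km = 2.637×10⁶ m.
Escape speed v_esc = √(2μ/r) = √(2 × 2.203×10¹³ / 2.637×10⁶) = √(1.671×10⁷) = 4088 m/s.

v_esc ≈ 4090 m/s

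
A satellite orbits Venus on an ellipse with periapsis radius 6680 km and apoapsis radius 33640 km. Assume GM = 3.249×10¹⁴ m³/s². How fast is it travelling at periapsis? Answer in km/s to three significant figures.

v ≈ 9.01 km/s

Semi-major axis a = (r_p + r_a)/2 = 20160 km = 2.016×10⁷ m.
Vis-viva: v² = μ(2/r − 1/a) = 3.249×10¹⁴ × (2.994×10⁻⁷ − 4.960×10⁻⁸) = 8.116×10⁷ m²/s².
v = 9009 m/s = 9.009 km/s.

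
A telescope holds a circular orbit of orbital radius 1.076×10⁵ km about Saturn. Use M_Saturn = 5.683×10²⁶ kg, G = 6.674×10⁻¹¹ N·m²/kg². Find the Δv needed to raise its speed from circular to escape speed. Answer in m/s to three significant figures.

Δv ≈ 7780 m/s

μ = GM = 6.674×10⁻¹¹ × 5.683×10²⁶ = 3.793×10¹⁶ m³/s².
r = 1.076×10⁵ km = 1.076×10⁸ m.
Circular speed v_c = √(μ/r) = 18770 m/s.
Escape speed v_esc = √(2μ/r) = √2 × v_c = 26550 m/s.
Δv = v_esc − v_c = 7777 m/s.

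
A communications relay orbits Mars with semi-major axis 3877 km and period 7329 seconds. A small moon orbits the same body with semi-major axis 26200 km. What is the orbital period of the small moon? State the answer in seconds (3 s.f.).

T₂ ≈ 1.29×10⁵ seconds

Kepler's third law: T² ∝ a³, so T₂ = T₁ (a₂/a₁)^(3/2).
a₂/a₁ = 6.758, (a₂/a₁)^(3/2) = 17.57.
T₂ = 7329 × 17.57 = 1.288×10⁵ seconds.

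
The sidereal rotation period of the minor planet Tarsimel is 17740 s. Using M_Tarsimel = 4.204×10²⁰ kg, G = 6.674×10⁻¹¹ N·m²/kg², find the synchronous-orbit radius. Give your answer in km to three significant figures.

r_sync ≈ 607 km

μ = GM = 6.674×10⁻¹¹ × 4.204×10²⁰ = 2.806×10¹⁰ m³/s².
A synchronous orbit has period T, so by Kepler's third law a = (μT²/4π²)^(1/3).
μT²/4π² = 2.806×10¹⁰ × (1.774×10⁴)² / 39.48 = 2.237×10¹⁷ m³.
a = 6.070×10⁵ m = 607.01 km.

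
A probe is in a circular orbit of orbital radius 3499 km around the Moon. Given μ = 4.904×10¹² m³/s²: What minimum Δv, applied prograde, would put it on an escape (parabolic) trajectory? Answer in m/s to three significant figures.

Δv ≈ 490 m/s

r = 3499 km = 3.499×10⁶ m.
Circular speed v_c = √(μ/r) = 1184 m/s.
Escape speed v_esc = √(2μ/r) = √2 × v_c = 1674 m/s.
Δv = v_esc − v_c = 490.4 m/s.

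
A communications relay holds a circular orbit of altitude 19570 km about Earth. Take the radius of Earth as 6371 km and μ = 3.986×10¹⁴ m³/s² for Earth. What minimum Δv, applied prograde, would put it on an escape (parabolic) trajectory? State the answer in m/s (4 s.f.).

Δv ≈ 1624 m/s

r = 6371 + 19570 = 25941 km = 2.5941×10⁷ m.
Circular speed v_c = √(μ/r) = 3920 m/s.
Escape speed v_esc = √(2μ/r) = √2 × v_c = 5544 m/s.
Δv = v_esc − v_c = 1624 m/s.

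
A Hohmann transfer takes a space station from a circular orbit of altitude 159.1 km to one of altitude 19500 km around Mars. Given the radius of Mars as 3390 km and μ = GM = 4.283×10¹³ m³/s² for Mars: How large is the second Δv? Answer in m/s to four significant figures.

Δv ≈ 659.1 m/s

r₁ = 3390 + 159.1 = 3549.1 km = 3.5491×10⁶ m.
r₂ = 3390 + 19500 = 22890 km = 2.2890×10⁷ m.
Transfer ellipse a_t = (r₁ + r₂)/2 = 1.322×10⁷ m.
At r₁: circular v_c1 = √(μ/r₁) = 3474 m/s; transfer-periapsis v_p = √[μ(2/r₁ − 1/a_t)] = 4571 m/s.
At r₂: circular v_c2 = √(μ/r₂) = 1368 m/s; transfer-apoapsis v_a = √[μ(2/r₂ − 1/a_t)] = 708.8 m/s.
Δv₂ = v_c2 − v_a = 659.1 m/s.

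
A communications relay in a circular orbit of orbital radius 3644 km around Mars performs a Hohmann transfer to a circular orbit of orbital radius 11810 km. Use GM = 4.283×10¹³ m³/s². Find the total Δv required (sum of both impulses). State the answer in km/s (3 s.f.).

r₁ = 3644 km = 3.644×10⁶ m.
r₂ = 11810 km = 1.181×10⁷ m.
Transfer ellipse a_t = (r₁ + r₂)/2 = 7.727×10⁶ m.
At r₁: circular v_c1 = √(μ/r₁) = 3428 m/s; transfer-periapsis v_p = √[μ(2/r₁ − 1/a_t)] = 4238 m/s.
Δv₁ = v_p − v_c1 = 810.1 m/s.
At r₂: circular v_c2 = √(μ/r₂) = 1904 m/s; transfer-apoapsis v_a = √[μ(2/r₂ − 1/a_t)] = 1308 m/s.
Δv₂ = v_c2 − v_a = 596.6 m/s.
Total Δv = Δv₁ + Δv₂ = 1407 m/s = 1.407 km/s.

Δv_total ≈ 1.41 km/s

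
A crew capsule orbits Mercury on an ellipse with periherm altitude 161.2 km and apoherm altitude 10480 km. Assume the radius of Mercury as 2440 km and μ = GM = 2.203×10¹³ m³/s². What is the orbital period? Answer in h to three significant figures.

T ≈ 8.04 h

r_p = 2440 + 161.2 = 2601.2 km = 2.6012×10⁶ m.
r_a = 2440 + 10480 = 12920 km = 1.2920×10⁷ m.
Semi-major axis a = (r_p + r_a)/2 = (2601.2 + 12920)/2 = 7760.6 km = 7.761×10⁶ m.
By Kepler's third law T = 2π√(a³/μ) = 2π × 4.606×10³ = 2.894×10⁴ s.
= 8.039 h.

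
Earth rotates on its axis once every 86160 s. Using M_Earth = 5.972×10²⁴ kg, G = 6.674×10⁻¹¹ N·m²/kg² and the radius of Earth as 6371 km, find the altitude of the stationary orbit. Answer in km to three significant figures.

h_sync ≈ 35800 km

μ = GM = 6.674×10⁻¹¹ × 5.972×10²⁴ = 3.986×10¹⁴ m³/s².
A synchronous orbit has period T, so by Kepler's third law a = (μT²/4π²)^(1/3).
μT²/4π² = 3.986×10¹⁴ × (8.616×10⁴)² / 39.48 = 7.495×10²² m³.
a = 4.216×10⁷ m = 42162 km.
Altitude h = a − R = 42162 − 6371 = 35791 km.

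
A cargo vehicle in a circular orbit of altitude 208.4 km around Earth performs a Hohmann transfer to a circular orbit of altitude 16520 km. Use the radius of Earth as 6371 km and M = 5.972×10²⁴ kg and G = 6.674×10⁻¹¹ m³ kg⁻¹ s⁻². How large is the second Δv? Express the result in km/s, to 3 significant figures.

μ = GM = 6.674×10⁻¹¹ × 5.972×10²⁴ = 3.986×10¹⁴ m³/s².
r₁ = 6371 + 208.4 = 6579.4 km = 6.5794×10⁶ m.
r₂ = 6371 + 16520 = 22891 km = 2.2891×10⁷ m.
Transfer ellipse a_t = (r₁ + r₂)/2 = 1.474×10⁷ m.
At r₁: circular v_c1 = √(μ/r₁) = 7783 m/s; transfer-perigee v_p = √[μ(2/r₁ − 1/a_t)] = 9701 m/s.
At r₂: circular v_c2 = √(μ/r₂) = 4173 m/s; transfer-apogee v_a = √[μ(2/r₂ − 1/a_t)] = 2788 m/s.
Δv₂ = v_c2 − v_a = 1384 m/s.
= 1.384 km/s.

Δv ≈ 1.38 km/s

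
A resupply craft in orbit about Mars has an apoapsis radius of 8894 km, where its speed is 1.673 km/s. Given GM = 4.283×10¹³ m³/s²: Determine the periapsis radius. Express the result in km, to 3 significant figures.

r_a = 8.894×10⁶ m.
Specific energy ε = v²/2 − μ/r = -3.416×10⁶ J/kg, so a = −μ/(2ε) = 6.269×10⁶ m.
The apsides satisfy r_p + r_a = 2a, so the periapsis radius is 2a − r_a = 3.644×10⁶ m = 3643.5 km.

periapsis radius ≈ 3640 km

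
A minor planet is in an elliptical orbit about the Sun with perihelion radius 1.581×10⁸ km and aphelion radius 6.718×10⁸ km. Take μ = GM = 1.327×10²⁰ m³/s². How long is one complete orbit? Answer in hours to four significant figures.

Semi-major axis a = (r_p + r_a)/2 = (1.5810×10⁸ + 6.7180×10⁸)/2 = 4.1495×10⁸ km = 4.150×10¹¹ m.
By Kepler's third law T = 2π√(a³/μ) = 2π × 2.320×10⁷ = 1.458×10⁸ s.
= 40500 hours.

T ≈ 40500 hours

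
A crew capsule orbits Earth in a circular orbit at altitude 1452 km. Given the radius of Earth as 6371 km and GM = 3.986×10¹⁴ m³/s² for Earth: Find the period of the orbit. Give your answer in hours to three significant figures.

r = 6371 + 1452 = 7823.0 km = 7.8230×10⁶ m.
Kepler's third law: T = 2π√(r³/μ) = 2π√((7.823×10⁶)³ / 3.986×10¹⁴).
r³/μ = 1.201×10⁶ s², so T = 2π × 1.096×10³ = 6.886×10³ s.
Converting: 6.886×10³ s ÷ 3600 = 1.913 hours.

T ≈ 1.91 hours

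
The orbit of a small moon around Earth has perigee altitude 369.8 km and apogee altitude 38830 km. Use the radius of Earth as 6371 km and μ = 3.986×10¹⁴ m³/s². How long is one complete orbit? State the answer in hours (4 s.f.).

T ≈ 11.57 hours

r_p = 6371 + 369.8 = 6740.8 km = 6.7408×10⁶ m.
r_a = 6371 + 38830 = 45201 km = 4.5201×10⁷ m.
Semi-major axis a = (r_p + r_a)/2 = (6740.8 + 45201)/2 = 25971 km = 2.597×10⁷ m.
By Kepler's third law T = 2π√(a³/μ) = 2π × 6.629×10³ = 4.165×10⁴ s.
= 11.57 hours.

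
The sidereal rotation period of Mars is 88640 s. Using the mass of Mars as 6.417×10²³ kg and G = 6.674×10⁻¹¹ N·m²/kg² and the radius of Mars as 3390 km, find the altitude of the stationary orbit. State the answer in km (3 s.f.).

h_sync ≈ 17000 km

μ = GM = 6.674×10⁻¹¹ × 6.417×10²³ = 4.283×10¹³ m³/s².
A synchronous orbit has period T, so by Kepler's third law a = (μT²/4π²)^(1/3).
μT²/4π² = 4.283×10¹³ × (8.864×10⁴)² / 39.48 = 8.524×10²¹ m³.
a = 2.043×10⁷ m = 20427 km.
Altitude h = a − R = 20427 − 3390 = 17037 km.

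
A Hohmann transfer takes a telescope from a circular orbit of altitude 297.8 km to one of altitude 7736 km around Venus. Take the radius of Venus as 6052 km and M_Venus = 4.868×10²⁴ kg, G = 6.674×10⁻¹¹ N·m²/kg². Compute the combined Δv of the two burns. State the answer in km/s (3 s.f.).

Δv_total ≈ 2.22 km/s

μ = GM = 6.674×10⁻¹¹ × 4.868×10²⁴ = 3.249×10¹⁴ m³/s².
r₁ = 6052 + 297.8 = 6349.8 km = 6.3498×10⁶ m.
r₂ = 6052 + 7736 = 13788 km = 1.3788×10⁷ m.
Transfer ellipse a_t = (r₁ + r₂)/2 = 1.007×10⁷ m.
At r₁: circular v_c1 = √(μ/r₁) = 7153 m/s; transfer-periapsis v_p = √[μ(2/r₁ − 1/a_t)] = 8370 m/s.
Δv₁ = v_p − v_c1 = 1217 m/s.
At r₂: circular v_c2 = √(μ/r₂) = 4854 m/s; transfer-apoapsis v_a = √[μ(2/r₂ − 1/a_t)] = 3855 m/s.
Δv₂ = v_c2 − v_a = 999.4 m/s.
Total Δv = Δv₁ + Δv₂ = 2217 m/s = 2.217 km/s.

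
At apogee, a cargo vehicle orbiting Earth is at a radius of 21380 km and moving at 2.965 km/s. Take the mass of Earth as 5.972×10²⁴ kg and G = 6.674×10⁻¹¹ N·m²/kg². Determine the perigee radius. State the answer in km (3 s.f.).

μ = GM = 6.674×10⁻¹¹ × 5.972×10²⁴ = 3.986×10¹⁴ m³/s².
r_a = 2.138×10⁷ m.
Specific energy ε = v²/2 − μ/r = -1.425×10⁷ J/kg, so a = −μ/(2ε) = 1.399×10⁷ m.
The apsides satisfy r_p + r_a = 2a, so the perigee radius is 2a − r_a = 6.597×10⁶ m = 6596.5 km.

perigee radius ≈ 6600 km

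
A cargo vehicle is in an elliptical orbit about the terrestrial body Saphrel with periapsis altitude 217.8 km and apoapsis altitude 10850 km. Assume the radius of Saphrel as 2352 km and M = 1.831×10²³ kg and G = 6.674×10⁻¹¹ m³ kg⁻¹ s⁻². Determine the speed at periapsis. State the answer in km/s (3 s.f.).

μ = GM = 6.674×10⁻¹¹ × 1.831×10²³ = 1.222×10¹³ m³/s².
r_p = 2352 + 217.8 = 2569.8 km = 2.5698×10⁶ m.
r_a = 2352 + 10850 = 13202 km = 1.3202×10⁷ m.
Semi-major axis a = (r_p + r_a)/2 = 7885.9 km = 7.886×10⁶ m.
Vis-viva: v² = μ(2/r − 1/a) = 1.222×10¹³ × (7.783×10⁻⁷ − 1.268×10⁻⁷) = 7.961×10⁶ m²/s².
v = 2822 m/s = 2.822 km/s.

v ≈ 2.82 km/s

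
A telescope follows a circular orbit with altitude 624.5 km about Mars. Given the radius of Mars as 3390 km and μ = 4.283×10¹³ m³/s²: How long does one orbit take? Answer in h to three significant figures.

T ≈ 2.15 h

r = 3390 + 624.5 = 4014.5 km = 4.0145×10⁶ m.
Kepler's third law: T = 2π√(r³/μ) = 2π√((4.014×10⁶)³ / 4.283×10¹³).
r³/μ = 1.511×10⁶ s², so T = 2π × 1.229×10³ = 7.722×10³ s.
Converting: 7.722×10³ s ÷ 3600 = 2.145 h.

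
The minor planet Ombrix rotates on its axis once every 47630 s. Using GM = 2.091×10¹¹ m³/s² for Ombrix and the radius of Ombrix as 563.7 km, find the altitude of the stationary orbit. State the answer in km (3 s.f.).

A synchronous orbit has period T, so by Kepler's third law a = (μT²/4π²)^(1/3).
μT²/4π² = 2.091×10¹¹ × (4.763×10⁴)² / 39.48 = 1.202×10¹⁹ m³.
a = 2.290×10⁶ m = 2290.4 km.
Altitude h = a − R = 2290.4 − 563.7 = 1726.7 km.

h_sync ≈ 1730 km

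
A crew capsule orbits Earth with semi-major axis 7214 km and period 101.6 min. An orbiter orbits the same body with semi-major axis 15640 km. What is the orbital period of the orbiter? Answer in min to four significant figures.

Kepler's third law: T² ∝ a³, so T₂ = T₁ (a₂/a₁)^(3/2).
a₂/a₁ = 2.168, (a₂/a₁)^(3/2) = 3.192.
T₂ = 101.6 × 3.192 = 324.3 min.

T₂ ≈ 324.3 min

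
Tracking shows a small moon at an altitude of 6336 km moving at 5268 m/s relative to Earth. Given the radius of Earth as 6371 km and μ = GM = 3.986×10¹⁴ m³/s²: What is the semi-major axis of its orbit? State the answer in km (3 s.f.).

r = 6371 + 6336 = 12707 km = 1.271×10⁷ m.
Vis-viva rearranged: 1/a = 2/r − v²/μ = 1.574×10⁻⁷ − 6.962×10⁻⁸ = 8.777×10⁻⁸ m⁻¹.
a = 1.139×10⁷ m = 11393 km.

a ≈ 11400 km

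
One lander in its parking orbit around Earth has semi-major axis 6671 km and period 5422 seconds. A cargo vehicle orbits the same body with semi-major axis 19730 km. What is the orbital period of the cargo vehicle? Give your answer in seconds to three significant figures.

T₂ ≈ 27600 seconds

Kepler's third law: T² ∝ a³, so T₂ = T₁ (a₂/a₁)^(3/2).
a₂/a₁ = 2.958, (a₂/a₁)^(3/2) = 5.086.
T₂ = 5422 × 5.086 = 27580 seconds.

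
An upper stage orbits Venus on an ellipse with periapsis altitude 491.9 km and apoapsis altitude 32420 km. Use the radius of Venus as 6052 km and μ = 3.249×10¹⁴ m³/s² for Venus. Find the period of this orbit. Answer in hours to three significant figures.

r_p = 6052 + 491.9 = 6543.9 km = 6.5439×10⁶ m.
r_a = 6052 + 32420 = 38472 km = 3.8472×10⁷ m.
Semi-major axis a = (r_p + r_a)/2 = (6543.9 + 38472)/2 = 22508 km = 2.251×10⁷ m.
By Kepler's third law T = 2π√(a³/μ) = 2π × 5.924×10³ = 3.722×10⁴ s.
= 10.34 hours.

T ≈ 10.3 hours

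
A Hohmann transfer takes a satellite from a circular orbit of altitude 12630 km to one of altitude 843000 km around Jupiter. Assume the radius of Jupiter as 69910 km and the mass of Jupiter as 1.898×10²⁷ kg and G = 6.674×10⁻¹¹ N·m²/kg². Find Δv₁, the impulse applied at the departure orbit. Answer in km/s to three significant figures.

Δv ≈ 13.9 km/s

μ = GM = 6.674×10⁻¹¹ × 1.898×10²⁷ = 1.267×10¹⁷ m³/s².
r₁ = 69910 + 12630 = 82540 km = 8.2540×10⁷ m.
r₂ = 69910 + 843000 = 912910 km = 9.1291×10⁸ m.
Transfer ellipse a_t = (r₁ + r₂)/2 = 4.977×10⁸ m.
At r₁: circular v_c1 = √(μ/r₁) = 39170 m/s; transfer-perijove v_p = √[μ(2/r₁ − 1/a_t)] = 53060 m/s.
Δv₁ = v_p − v_c1 = 13880 m/s.
= 13.88 km/s.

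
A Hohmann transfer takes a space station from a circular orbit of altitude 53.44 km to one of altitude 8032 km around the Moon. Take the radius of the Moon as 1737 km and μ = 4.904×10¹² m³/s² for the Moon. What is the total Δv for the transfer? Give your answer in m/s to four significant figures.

Δv_total ≈ 810.8 m/s

r₁ = 1737 + 53.44 = 1790.4 km = 1.7904×10⁶ m.
r₂ = 1737 + 8032 = 9769.0 km = 9.7690×10⁶ m.
Transfer ellipse a_t = (r₁ + r₂)/2 = 5.780×10⁶ m.
At r₁: circular v_c1 = √(μ/r₁) = 1655 m/s; transfer-perilune v_p = √[μ(2/r₁ − 1/a_t)] = 2152 m/s.
Δv₁ = v_p − v_c1 = 496.6 m/s.
At r₂: circular v_c2 = √(μ/r₂) = 708.5 m/s; transfer-apolune v_a = √[μ(2/r₂ − 1/a_t)] = 394.3 m/s.
Δv₂ = v_c2 − v_a = 314.2 m/s.
Total Δv = Δv₁ + Δv₂ = 810.8 m/s.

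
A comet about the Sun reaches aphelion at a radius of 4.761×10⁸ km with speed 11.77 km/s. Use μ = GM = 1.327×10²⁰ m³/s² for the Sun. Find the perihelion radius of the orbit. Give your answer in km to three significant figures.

perihelion radius ≈ 1.57×10⁸ km

r_a = 4.761×10¹¹ m.
Specific energy ε = v²/2 − μ/r = -2.095×10⁸ J/kg, so a = −μ/(2ε) = 3.168×10¹¹ m.
The apsides satisfy r_p + r_a = 2a, so the perihelion radius is 2a − r_a = 1.574×10¹¹ m = 1.5744×10⁸ km.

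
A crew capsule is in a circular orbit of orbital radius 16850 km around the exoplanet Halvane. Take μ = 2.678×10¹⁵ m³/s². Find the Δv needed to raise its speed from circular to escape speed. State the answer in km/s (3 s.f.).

Δv ≈ 5.22 km/s

r = 16850 km = 1.685×10⁷ m.
Circular speed v_c = √(μ/r) = 12610 m/s.
Escape speed v_esc = √(2μ/r) = √2 × v_c = 17830 m/s.
Δv = v_esc − v_c = 5222 m/s = 5.222 km/s.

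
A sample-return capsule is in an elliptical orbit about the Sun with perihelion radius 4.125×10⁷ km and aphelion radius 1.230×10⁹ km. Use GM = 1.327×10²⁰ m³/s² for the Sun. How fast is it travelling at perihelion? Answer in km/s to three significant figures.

Semi-major axis a = (r_p + r_a)/2 = 6.3562×10⁸ km = 6.356×10¹¹ m.
Vis-viva: v² = μ(2/r − 1/a) = 1.327×10²⁰ × (4.848×10⁻¹¹ − 1.573×10⁻¹²) = 6.225×10⁹ m²/s².
v = 78900 m/s = 78.90 km/s.

v ≈ 78.9 km/s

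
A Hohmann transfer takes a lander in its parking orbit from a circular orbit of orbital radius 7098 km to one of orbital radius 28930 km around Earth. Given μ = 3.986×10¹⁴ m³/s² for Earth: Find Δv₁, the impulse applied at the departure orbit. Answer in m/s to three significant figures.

Δv ≈ 2000 m/s

r₁ = 7098 km = 7.098×10⁶ m.
r₂ = 28930 km = 2.893×10⁷ m.
Transfer ellipse a_t = (r₁ + r₂)/2 = 1.801×10⁷ m.
At r₁: circular v_c1 = √(μ/r₁) = 7494 m/s; transfer-perigee v_p = √[μ(2/r₁ − 1/a_t)] = 9497 m/s.
Δv₁ = v_p − v_c1 = 2003 m/s.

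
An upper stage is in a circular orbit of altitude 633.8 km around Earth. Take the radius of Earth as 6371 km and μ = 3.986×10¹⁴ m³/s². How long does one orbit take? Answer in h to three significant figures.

r = 6371 + 633.8 = 7004.8 km = 7.0048×10⁶ m.
Kepler's third law: T = 2π√(r³/μ) = 2π√((7.005×10⁶)³ / 3.986×10¹⁴).
r³/μ = 8.623×10⁵ s², so T = 2π × 9.286×10² = 5.835×10³ s.
Converting: 5.835×10³ s ÷ 3600 = 1.621 h.

T ≈ 1.62 h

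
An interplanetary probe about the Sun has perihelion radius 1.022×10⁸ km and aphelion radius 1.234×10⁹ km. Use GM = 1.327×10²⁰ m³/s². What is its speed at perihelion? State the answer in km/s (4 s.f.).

v ≈ 48.97 km/s

Semi-major axis a = (r_p + r_a)/2 = 6.6810×10⁸ km = 6.681×10¹¹ m.
Vis-viva: v² = μ(2/r − 1/a) = 1.327×10²⁰ × (1.957×10⁻¹¹ − 1.497×10⁻¹²) = 2.398×10⁹ m²/s².
v = 48970 m/s = 48.97 km/s.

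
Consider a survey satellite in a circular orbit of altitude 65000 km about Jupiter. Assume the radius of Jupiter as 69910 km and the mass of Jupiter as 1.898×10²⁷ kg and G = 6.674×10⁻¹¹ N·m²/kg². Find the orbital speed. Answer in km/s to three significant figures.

μ = GM = 6.674×10⁻¹¹ × 1.898×10²⁷ = 1.267×10¹⁷ m³/s².
r = 69910 + 65000 = 134910 km = 1.3491×10⁸ m.
For a circular orbit v = √(μ/r) = √(1.267×10¹⁷ / 1.349×10⁸) = √(9.389×10⁸) = 30640 m/s.
That is 30.64 km/s.

v ≈ 30.6 km/s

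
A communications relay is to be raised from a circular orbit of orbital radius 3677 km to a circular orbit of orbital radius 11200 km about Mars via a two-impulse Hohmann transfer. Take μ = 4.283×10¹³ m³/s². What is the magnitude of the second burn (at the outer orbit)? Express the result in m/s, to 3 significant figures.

Δv ≈ 581 m/s

r₁ = 3677 km = 3.677×10⁶ m.
r₂ = 11200 km = 1.120×10⁷ m.
Transfer ellipse a_t = (r₁ + r₂)/2 = 7.438×10⁶ m.
At r₁: circular v_c1 = √(μ/r₁) = 3413 m/s; transfer-periapsis v_p = √[μ(2/r₁ − 1/a_t)] = 4188 m/s.
At r₂: circular v_c2 = √(μ/r₂) = 1956 m/s; transfer-apoapsis v_a = √[μ(2/r₂ − 1/a_t)] = 1375 m/s.
Δv₂ = v_c2 − v_a = 580.6 m/s.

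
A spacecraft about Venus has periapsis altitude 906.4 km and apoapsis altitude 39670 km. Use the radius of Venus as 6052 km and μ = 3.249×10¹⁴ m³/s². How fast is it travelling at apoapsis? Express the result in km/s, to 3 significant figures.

v ≈ 1.37 km/s

r_p = 6052 + 906.4 = 6958.4 km = 6.9584×10⁶ m.
r_a = 6052 + 39670 = 45722 km = 4.5722×10⁷ m.
Semi-major axis a = (r_p + r_a)/2 = 26340 km = 2.634×10⁷ m.
Vis-viva: v² = μ(2/r − 1/a) = 3.249×10¹⁴ × (4.374×10⁻⁸ − 3.796×10⁻⁸) = 1.877×10⁶ m²/s².
v = 1370 m/s = 1.370 km/s.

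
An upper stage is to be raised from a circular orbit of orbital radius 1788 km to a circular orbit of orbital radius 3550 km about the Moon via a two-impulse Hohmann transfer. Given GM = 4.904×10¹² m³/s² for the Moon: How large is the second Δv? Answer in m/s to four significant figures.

r₁ = 1788 km = 1.788×10⁶ m.
r₂ = 3550 km = 3.550×10⁶ m.
Transfer ellipse a_t = (r₁ + r₂)/2 = 2.669×10⁶ m.
At r₁: circular v_c1 = √(μ/r₁) = 1656 m/s; transfer-perilune v_p = √[μ(2/r₁ − 1/a_t)] = 1910 m/s.
At r₂: circular v_c2 = √(μ/r₂) = 1175 m/s; transfer-apolune v_a = √[μ(2/r₂ − 1/a_t)] = 962.0 m/s.
Δv₂ = v_c2 − v_a = 213.3 m/s.

Δv ≈ 213.3 m/s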